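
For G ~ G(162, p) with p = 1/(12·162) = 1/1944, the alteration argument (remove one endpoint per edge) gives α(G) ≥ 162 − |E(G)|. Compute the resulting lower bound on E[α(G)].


E[|E(G)|] = C(162, 2)·p = 13041 · (1/1944) = 161/24.
E[α(G)] ≥ n − E[|E(G)|] = 162 − 161/24 = 3727/24.
Numerically: ≈ 155.2917.
(This is only a lower bound; the true E[α(G)] may be larger.)

E[α(G)] ≥ 3727/24 ≈ 155.2917.


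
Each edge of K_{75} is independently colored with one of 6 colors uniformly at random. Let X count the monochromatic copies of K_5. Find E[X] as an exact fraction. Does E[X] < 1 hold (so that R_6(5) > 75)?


E[X] = C(75, 5) · 6^{1 − 10} = 17259390 · 6^{−9} = 17259390/10077696.
As a reduced fraction: E[X] = 958855/559872 ≈ 1.713.
Is E[X] < 1? NO.
Since E[X] ≥ 1, the first-moment bound is inconclusive at n = 75; it does NOT by itself certify R_6(5) > 75.

E[X] = 958855/559872 ≈ 1.713; E[X] ≥ 1; first-moment method inconclusive here.


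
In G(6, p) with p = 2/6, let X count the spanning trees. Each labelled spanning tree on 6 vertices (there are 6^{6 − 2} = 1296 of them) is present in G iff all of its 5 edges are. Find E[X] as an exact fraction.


K_6 has 6^{6 − 2} = 1296 labelled spanning trees.
For each such spanning tree H, let X_H = 1 if all 5 edges of H are present in G. Then P[X_H = 1] = p^{5} = (1/3)^{5} = 1/243.
By linearity: E[X] = Σ_H E[X_H] = 1296 · p^{5} = 1296 · 1/243 = 16/3.
Numerically: E[X] ≈ 5.3333.

E[X] = 1296 · (1/3)^{5} = 16/3 ≈ 5.3333.


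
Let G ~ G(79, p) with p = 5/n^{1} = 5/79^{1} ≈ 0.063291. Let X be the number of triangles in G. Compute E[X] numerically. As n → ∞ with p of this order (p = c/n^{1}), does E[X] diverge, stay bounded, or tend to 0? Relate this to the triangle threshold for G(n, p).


Number of potential triangles: C(79, 3) = 79079.
Each occurs with probability p³ ≈ (0.063291)³ ≈ 2.5352964e-04.
By linearity: E[X] = C(79, 3)·p³ ≈ 79079 · 2.5352964e-04 ≈ 20.04887.
Here α = 1, so p = 5/n is exactly at the triangle threshold p ~ 1/n. Asymptotically E[X] → c³/6 = 5³/6 = 125/6 ≈ 20.83333, a bounded constant. In this regime the triangle count is asymptotically Poisson(c³/6).

E[X] ≈ 20.04887; in regime p = Θ(1/n^{1}) E[X] stays bounded (at the triangle threshold p ~ 1/n).


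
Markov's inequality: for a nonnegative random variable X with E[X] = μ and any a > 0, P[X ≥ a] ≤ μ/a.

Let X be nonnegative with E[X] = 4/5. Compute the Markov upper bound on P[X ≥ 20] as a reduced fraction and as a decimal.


μ = E[X] = 4/5, a = 20.
Markov: P[X ≥ 20] ≤ μ/a = (4/5)/20 = 1/25.
Numerically: ≈ 0.040.
(Since a = 20 > μ = 0.800, the bound 1/25 is < 1 and informative.)

P[X ≥ 20] ≤ 1/25 ≈ 0.040.


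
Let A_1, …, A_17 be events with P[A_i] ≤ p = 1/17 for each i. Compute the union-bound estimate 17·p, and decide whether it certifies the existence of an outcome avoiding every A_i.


Union bound: P[∪_{i=1}^{17} A_i] ≤ Σ_i P[A_i] ≤ 17·p = 17·(1/17) = 1.
Numerically: 1 ≈ 1.000.
Is 1 < 1? NO.
Since the bound 1 is ≥ 1, the union bound is uninformative here; it does NOT by itself certify existence.

17·p = 1 ≈ 1.000; existence NOT certified by the union bound.


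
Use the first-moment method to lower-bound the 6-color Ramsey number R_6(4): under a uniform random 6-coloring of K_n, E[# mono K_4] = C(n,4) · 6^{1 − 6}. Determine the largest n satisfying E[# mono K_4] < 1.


We need C(n, 4) · 6^{1 − 6} < 1, i.e. C(n, 4) < 6^{6 − 1} = 7776.
Check values of n near the boundary:
  n = 19: C(19, 4) = 3876; 3876 < 7776? YES
  n = 20: C(20, 4) = 4845; 4845 < 7776? YES
  n = 21: C(21, 4) = 5985; 5985 < 7776? YES
  n = 22: C(22, 4) = 7315; 7315 < 7776? YES
  n = 23: C(23, 4) = 8855; 8855 < 7776? NO
  n = 24: C(24, 4) = 10626; 10626 < 7776? NO
  n = 25: C(25, 4) = 12650; 12650 < 7776? NO
The largest n with C(n, 4) < 7776 is n = 22 (where E[X] = 7315/7776 ≈ 0.9407). Hence R_6(4) > 22, i.e. R_6(4) ≥ 23.

Largest n = 22; hence R_6(4) > 22.


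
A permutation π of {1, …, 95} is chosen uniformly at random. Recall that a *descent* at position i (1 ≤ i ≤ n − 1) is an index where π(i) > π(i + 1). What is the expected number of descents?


Write X = Σ X_I over i = 1, …, 94, with X_I the indicator of one descent.
There are 94 indicators.
For each fixed i, the pair (π(i), π(i+1)) is a uniformly random ordered pair of distinct values from {1, …, 95}; by symmetry P[π(i) > π(i+1)] = 1/2.
By linearity: E[X] = 94 · (1/2) = (95 − 1) · (1/2) = 47 ≈ 47.0000.

E[X] = 47 = 47.0000.


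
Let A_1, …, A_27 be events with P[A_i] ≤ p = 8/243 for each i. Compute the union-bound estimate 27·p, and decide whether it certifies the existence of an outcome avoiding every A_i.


Union bound: P[∪_{i=1}^{27} A_i] ≤ Σ_i P[A_i] ≤ 27·p = 27·(8/243) = 8/9.
Numerically: 8/9 ≈ 0.889.
Is 8/9 < 1? YES.
Since P[∪ A_i] ≤ 8/9 < 1, the complement has P[∩ A_i^c] ≥ 1 − 8/9 = 1/9 > 0, so some outcome avoids every A_i.

27·p = 8/9 ≈ 0.889; existence CERTIFIED by the union bound.


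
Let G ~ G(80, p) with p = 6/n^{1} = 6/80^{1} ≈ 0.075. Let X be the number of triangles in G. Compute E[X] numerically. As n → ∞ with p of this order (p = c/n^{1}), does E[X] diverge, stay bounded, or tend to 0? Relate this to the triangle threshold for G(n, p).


Number of potential triangles: C(80, 3) = 82160.
Each occurs with probability p³ ≈ (0.075)³ ≈ 4.21875e-04.
By linearity: E[X] = C(80, 3)·p³ ≈ 82160 · 4.21875e-04 ≈ 34.661.
Here α = 1, so p = 6/n is exactly at the triangle threshold p ~ 1/n. Asymptotically E[X] → c³/6 = 6³/6 = 36 ≈ 36.000, a bounded constant. In this regime the triangle count is asymptotically Poisson(c³/6).

E[X] ≈ 34.661; in regime p = Θ(1/n^{1}) E[X] stays bounded (at the triangle threshold p ~ 1/n).


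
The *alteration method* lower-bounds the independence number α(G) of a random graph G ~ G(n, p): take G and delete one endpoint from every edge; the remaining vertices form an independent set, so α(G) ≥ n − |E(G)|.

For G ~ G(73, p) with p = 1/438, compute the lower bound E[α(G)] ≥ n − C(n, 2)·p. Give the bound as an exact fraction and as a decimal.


E[|E(G)|] = C(73, 2)·p = 2628 · (1/438) = 6.
E[α(G)] ≥ n − E[|E(G)|] = 73 − 6 = 67.
Numerically: ≈ 67.00000.
(This is only a lower bound; the true E[α(G)] may be larger.)

E[α(G)] ≥ 67 ≈ 67.00000.


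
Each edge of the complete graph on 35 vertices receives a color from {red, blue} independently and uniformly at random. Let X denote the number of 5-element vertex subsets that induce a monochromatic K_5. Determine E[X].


Let X = Σ_S X_S over the C(35, 5) = 324632 subsets S of size 5, where X_S = 1 if the K_5 on S is monochromatic.
For a fixed S, the K_5 on S has C(5, 2) = 10 edges. P[all 10 edges red] = (1/2)^10, and likewise for blue, so P[monochromatic] = 2·(1/2)^10 = 2^{1 − 10} = 1/512.
Summing: E[X] = C(35, 5) · 2^{1 − 10} = 324632 · 1/512 = 40579/64.
Numerically: E[X] ≈ 634.046875.

E[X] = C(35,5)·2^(1−C(5,2)) = 40579/64 ≈ 634.046875.


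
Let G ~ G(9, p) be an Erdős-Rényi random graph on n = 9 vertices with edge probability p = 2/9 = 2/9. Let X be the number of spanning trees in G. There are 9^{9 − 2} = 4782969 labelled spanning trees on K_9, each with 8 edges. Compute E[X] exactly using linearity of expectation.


K_9 has 9^{9 − 2} = 4782969 labelled spanning trees.
For each such spanning tree H, let X_H = 1 if all 8 edges of H are present in G. Then P[X_H = 1] = p^{8} = (2/9)^{8} = 256/43046721.
By linearity: E[X] = Σ_H E[X_H] = 4782969 · p^{8} = 4782969 · 256/43046721 = 256/9.
Numerically: E[X] ≈ 28.444.

E[X] = 4782969 · (2/9)^{8} = 256/9 ≈ 28.444.


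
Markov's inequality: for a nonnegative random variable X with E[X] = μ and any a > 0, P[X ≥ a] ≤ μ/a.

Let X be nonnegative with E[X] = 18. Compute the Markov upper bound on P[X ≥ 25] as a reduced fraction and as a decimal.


μ = E[X] = 18, a = 25.
Markov: P[X ≥ 25] ≤ μ/a = (18)/25 = 18/25.
Numerically: ≈ 0.720.
(Since a = 25 > μ = 18.000, the bound 18/25 is < 1 and informative.)

P[X ≥ 25] ≤ 18/25 ≈ 0.720.


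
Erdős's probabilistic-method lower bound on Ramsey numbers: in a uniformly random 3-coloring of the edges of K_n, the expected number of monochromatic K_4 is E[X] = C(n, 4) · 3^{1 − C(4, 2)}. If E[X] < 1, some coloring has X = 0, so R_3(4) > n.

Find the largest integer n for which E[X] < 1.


We need C(n, 4) · 3^{1 − 6} < 1, i.e. C(n, 4) < 3^{6 − 1} = 243.
Check values of n near the boundary:
  n = 7: C(7, 4) = 35; 35 < 243? YES
  n = 8: C(8, 4) = 70; 70 < 243? YES
  n = 9: C(9, 4) = 126; 126 < 243? YES
  n = 10: C(10, 4) = 210; 210 < 243? YES
  n = 11: C(11, 4) = 330; 330 < 243? NO
  n = 12: C(12, 4) = 495; 495 < 243? NO
The largest n with C(n, 4) < 243 is n = 10 (where E[X] = 70/81 ≈ 0.86420). Hence R_3(4) > 10, i.e. R_3(4) ≥ 11.

Largest n = 10; hence R_3(4) > 10.


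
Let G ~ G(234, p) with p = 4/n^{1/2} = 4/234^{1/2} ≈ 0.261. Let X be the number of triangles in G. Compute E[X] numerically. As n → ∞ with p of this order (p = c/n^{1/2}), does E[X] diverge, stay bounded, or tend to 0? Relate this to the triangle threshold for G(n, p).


Number of potential triangles: C(234, 3) = 2108184.
Each occurs with probability p³ ≈ (0.261)³ ≈ 1.78795e-02.
By linearity: E[X] = C(234, 3)·p³ ≈ 2108184 · 1.78795e-02 ≈ 37693.347.
Since α = 1/2 < 1, p = c/n^{1/2} ≫ 1/n is above the triangle threshold p ~ 1/n. Asymptotically E[X] ~ (c³/6)·n^{3(1−α)} = (4³/6)·n^{1.5} → ∞; triangles are abundant w.h.p.

E[X] ≈ 37693.347; in regime p = Θ(1/n^{1/2}) E[X] diverges (above the triangle threshold p ~ 1/n).


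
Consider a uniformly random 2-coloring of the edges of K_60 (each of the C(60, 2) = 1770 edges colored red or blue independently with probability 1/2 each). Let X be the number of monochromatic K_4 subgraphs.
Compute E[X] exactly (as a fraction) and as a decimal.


Let X = Σ_S X_S over the C(60, 4) = 487635 subsets S of size 4, where X_S = 1 if the K_4 on S is monochromatic.
For a fixed S, the K_4 on S has C(4, 2) = 6 edges. P[all 6 edges red] = (1/2)^6, and likewise for blue, so P[monochromatic] = 2·(1/2)^6 = 2^{1 − 6} = 1/32.
By linearity: E[X] = C(60, 4) · 2^{1 − 6} = 487635 · 1/32 = 487635/32.
Numerically: E[X] ≈ 15238.594.

E[X] = C(60,4)·2^(1−C(4,2)) = 487635/32 ≈ 15238.594.


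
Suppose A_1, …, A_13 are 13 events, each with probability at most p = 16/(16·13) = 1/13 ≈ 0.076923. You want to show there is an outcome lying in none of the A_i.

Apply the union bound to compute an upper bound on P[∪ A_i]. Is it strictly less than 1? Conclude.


Union bound: P[∪_{i=1}^{13} A_i] ≤ Σ_i P[A_i] ≤ 13·p = 13·(1/13) = 1.
Numerically: 1 ≈ 1.000000.
Is 1 < 1? NO.
Since the bound 1 is ≥ 1, the union bound is uninformative here; it does NOT by itself certify existence.

13·p = 1 ≈ 1.000000; existence NOT certified by the union bound.


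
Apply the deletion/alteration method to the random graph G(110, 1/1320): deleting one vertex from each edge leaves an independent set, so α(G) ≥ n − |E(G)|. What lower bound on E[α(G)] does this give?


E[|E(G)|] = C(110, 2)·p = 5995 · (1/1320) = 109/24.
E[α(G)] ≥ n − E[|E(G)|] = 110 − 109/24 = 2531/24.
Numerically: ≈ 105.458333.
(This is only a lower bound; the true E[α(G)] may be larger.)

E[α(G)] ≥ 2531/24 ≈ 105.458333.


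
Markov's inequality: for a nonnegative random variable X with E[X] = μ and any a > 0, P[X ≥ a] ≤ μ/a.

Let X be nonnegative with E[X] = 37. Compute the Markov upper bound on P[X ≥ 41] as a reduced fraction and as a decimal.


μ = E[X] = 37, a = 41.
Markov: P[X ≥ 41] ≤ μ/a = (37)/41 = 37/41.
Numerically: ≈ 0.90244.
(Since a = 41 > μ = 37.00000, the bound 37/41 is < 1 and informative.)

P[X ≥ 41] ≤ 37/41 ≈ 0.90244.


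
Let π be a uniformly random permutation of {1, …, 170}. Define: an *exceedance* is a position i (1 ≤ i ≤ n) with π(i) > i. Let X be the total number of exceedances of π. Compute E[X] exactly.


Write X = Σ_{i=1}^{170} X_i, where X_i = 1_{π(i) > i}.
For each fixed i, π(i) is uniform over {1, …, 170} (marginal of a uniform permutation), so P[π(i) > i] = (n − i)/n. Summing: Σ_{i=1}^{170} (n − i)/n = (0 + 1 + … + 169)/170 = 170(170 − 1)/(2·170) = (170 − 1)/2.
Hence E[X] = Σ_{i=1}^{170} (170 − i)/170 = 169/2 ≈ 84.500.

E[X] = 169/2 = 84.500.


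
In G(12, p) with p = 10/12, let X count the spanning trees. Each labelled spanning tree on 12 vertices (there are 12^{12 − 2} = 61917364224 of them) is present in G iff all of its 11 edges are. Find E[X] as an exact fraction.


K_12 has 12^{12 − 2} = 61917364224 labelled spanning trees.
For each such spanning tree H, let X_H = 1 if all 11 edges of H are present in G. Then P[X_H = 1] = p^{11} = (5/6)^{11} = 48828125/362797056.
By linearity of expectation: E[X] = Σ_H E[X_H] = 61917364224 · p^{11} = 61917364224 · 48828125/362797056 = 25000000000/3.
Numerically: E[X] ≈ 8.333e+09.

E[X] = 61917364224 · (5/6)^{11} = 25000000000/3 ≈ 8.333e+09.


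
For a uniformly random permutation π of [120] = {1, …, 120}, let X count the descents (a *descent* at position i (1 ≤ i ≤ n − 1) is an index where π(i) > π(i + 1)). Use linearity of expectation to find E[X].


Write X = Σ X_I over i = 1, …, 119, with X_I the indicator of one descent.
There are 119 indicators.
For each fixed i, the pair (π(i), π(i+1)) is a uniformly random ordered pair of distinct values from {1, …, 120}; by symmetry P[π(i) > π(i+1)] = 1/2.
By linearity: E[X] = 119 · (1/2) = (120 − 1) · (1/2) = 119/2 ≈ 59.500.

E[X] = 119/2 = 59.500.


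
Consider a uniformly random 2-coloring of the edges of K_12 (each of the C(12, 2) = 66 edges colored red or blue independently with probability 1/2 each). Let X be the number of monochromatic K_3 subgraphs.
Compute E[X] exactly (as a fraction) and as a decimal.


Let X = Σ_S X_S over the C(12, 3) = 220 subsets S of size 3, where X_S = 1 if the K_3 on S is monochromatic.
For a fixed S, the K_3 on S has C(3, 2) = 3 edges. P[all 3 edges red] = (1/2)^3, and likewise for blue, so P[monochromatic] = 2·(1/2)^3 = 2^{1 − 3} = 1/4.
By linearity of expectation: E[X] = C(12, 3) · 2^{1 − 3} = 220 · 1/4 = 55.
Numerically: E[X] ≈ 55.0000.

E[X] = C(12,3)·2^(1−C(3,2)) = 55 ≈ 55.0000.


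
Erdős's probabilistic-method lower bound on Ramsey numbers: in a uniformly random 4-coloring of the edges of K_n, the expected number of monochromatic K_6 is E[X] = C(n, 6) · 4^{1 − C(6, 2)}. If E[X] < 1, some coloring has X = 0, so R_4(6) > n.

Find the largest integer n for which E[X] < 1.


We need C(n, 6) · 4^{1 − 15} < 1, i.e. C(n, 6) < 4^{15 − 1} = 268435456.
Check values of n near the boundary:
  n = 72: C(72, 6) = 156238908; 156238908 < 268435456? YES
  n = 73: C(73, 6) = 170230452; 170230452 < 268435456? YES
  n = 74: C(74, 6) = 185250786; 185250786 < 268435456? YES
  n = 75: C(75, 6) = 201359550; 201359550 < 268435456? YES
  n = 76: C(76, 6) = 218618940; 218618940 < 268435456? YES
  n = 77: C(77, 6) = 237093780; 237093780 < 268435456? YES
  n = 78: C(78, 6) = 256851595; 256851595 < 268435456? YES
  n = 79: C(79, 6) = 277962685; 277962685 < 268435456? NO
  n = 80: C(80, 6) = 300500200; 300500200 < 268435456? NO
The largest n with C(n, 6) < 268435456 is n = 78 (where E[X] = 256851595/268435456 ≈ 0.956847). Hence R_4(6) > 78, i.e. R_4(6) ≥ 79.

Largest n = 78; hence R_4(6) > 78.


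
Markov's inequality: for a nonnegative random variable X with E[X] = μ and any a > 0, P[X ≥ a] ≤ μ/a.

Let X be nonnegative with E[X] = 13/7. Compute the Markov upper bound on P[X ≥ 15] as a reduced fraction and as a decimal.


μ = E[X] = 13/7, a = 15.
Markov: P[X ≥ 15] ≤ μ/a = (13/7)/15 = 13/105.
Numerically: ≈ 0.123810.
(Since a = 15 > μ = 1.857143, the bound 13/105 is < 1 and informative.)

P[X ≥ 15] ≤ 13/105 ≈ 0.123810.


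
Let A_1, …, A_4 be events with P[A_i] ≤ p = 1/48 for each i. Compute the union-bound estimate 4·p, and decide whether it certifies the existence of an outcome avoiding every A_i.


Union bound: P[∪_{i=1}^{4} A_i] ≤ Σ_i P[A_i] ≤ 4·p = 4·(1/48) = 1/12.
Numerically: 1/12 ≈ 0.083.
Is 1/12 < 1? YES.
Since P[∪ A_i] ≤ 1/12 < 1, the complement has P[∩ A_i^c] ≥ 1 − 1/12 = 11/12 > 0, so some outcome avoids every A_i.

4·p = 1/12 ≈ 0.083; existence CERTIFIED by the union bound.


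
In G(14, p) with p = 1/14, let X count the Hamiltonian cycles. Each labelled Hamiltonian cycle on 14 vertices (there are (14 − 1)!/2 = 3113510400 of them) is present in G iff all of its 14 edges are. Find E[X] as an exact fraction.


K_14 has (14 − 1)!/2 = 3113510400 labelled Hamiltonian cycles.
For each such Hamiltonian cycle H, let X_H = 1 if all 14 edges of H are present in G. Then P[X_H = 1] = p^{14} = (1/14)^{14} = 1/11112006825558016.
Summing the indicators: E[X] = Σ_H E[X_H] = 3113510400 · p^{14} = 3113510400 · 1/11112006825558016 = 868725/3100448333024.
Numerically: E[X] ≈ 2.8019e-07.

E[X] = 3113510400 · (1/14)^{14} = 868725/3100448333024 ≈ 2.8019e-07.


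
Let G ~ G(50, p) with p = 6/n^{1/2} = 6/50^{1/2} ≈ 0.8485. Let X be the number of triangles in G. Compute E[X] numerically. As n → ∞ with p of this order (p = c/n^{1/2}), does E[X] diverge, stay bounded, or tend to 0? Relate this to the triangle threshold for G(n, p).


Number of potential triangles: C(50, 3) = 19600.
Each occurs with probability p³ ≈ (0.8485)³ ≈ 6.109403e-01.
By linearity: E[X] = C(50, 3)·p³ ≈ 19600 · 6.109403e-01 ≈ 11974.4291.
Since α = 1/2 < 1, p = c/n^{1/2} ≫ 1/n is above the triangle threshold p ~ 1/n. Asymptotically E[X] ~ (c³/6)·n^{3(1−α)} = (6³/6)·n^{1.5} → ∞; triangles are abundant w.h.p.

E[X] ≈ 11974.4291; in regime p = Θ(1/n^{1/2}) E[X] diverges (above the triangle threshold p ~ 1/n).


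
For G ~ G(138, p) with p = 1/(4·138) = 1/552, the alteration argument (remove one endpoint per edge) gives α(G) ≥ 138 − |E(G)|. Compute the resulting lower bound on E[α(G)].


E[|E(G)|] = C(138, 2)·p = 9453 · (1/552) = 137/8.
E[α(G)] ≥ n − E[|E(G)|] = 138 − 137/8 = 967/8.
Numerically: ≈ 120.8750.
(This is only a lower bound; the true E[α(G)] may be larger.)

E[α(G)] ≥ 967/8 ≈ 120.8750.


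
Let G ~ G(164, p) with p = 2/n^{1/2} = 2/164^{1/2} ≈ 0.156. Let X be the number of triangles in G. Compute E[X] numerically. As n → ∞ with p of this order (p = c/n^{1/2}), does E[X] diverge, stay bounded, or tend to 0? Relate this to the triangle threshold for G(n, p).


Number of potential triangles: C(164, 3) = 721764.
Each occurs with probability p³ ≈ (0.156)³ ≈ 3.80912e-03.
By linearity: E[X] = C(164, 3)·p³ ≈ 721764 · 3.80912e-03 ≈ 2749.283.
Since α = 1/2 < 1, p = c/n^{1/2} ≫ 1/n is above the triangle threshold p ~ 1/n. Asymptotically E[X] ~ (c³/6)·n^{3(1−α)} = (2³/6)·n^{1.5} → ∞; triangles are abundant w.h.p.

E[X] ≈ 2749.283; in regime p = Θ(1/n^{1/2}) E[X] diverges (above the triangle threshold p ~ 1/n).


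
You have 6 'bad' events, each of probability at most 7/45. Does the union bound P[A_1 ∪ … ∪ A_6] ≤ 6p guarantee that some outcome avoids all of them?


Union bound: P[∪_{i=1}^{6} A_i] ≤ Σ_i P[A_i] ≤ 6·p = 6·(7/45) = 14/15.
Numerically: 14/15 ≈ 0.9333333.
Is 14/15 < 1? YES.
Since P[∪ A_i] ≤ 14/15 < 1, the complement has P[∩ A_i^c] ≥ 1 − 14/15 = 1/15 > 0, so some outcome avoids every A_i.

6·p = 14/15 ≈ 0.9333333; existence CERTIFIED by the union bound.


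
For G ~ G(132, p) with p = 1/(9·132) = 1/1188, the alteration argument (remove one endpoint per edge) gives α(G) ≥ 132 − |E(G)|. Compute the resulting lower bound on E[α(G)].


E[|E(G)|] = C(132, 2)·p = 8646 · (1/1188) = 131/18.
E[α(G)] ≥ n − E[|E(G)|] = 132 − 131/18 = 2245/18.
Numerically: ≈ 124.722.
(This is only a lower bound; the true E[α(G)] may be larger.)

E[α(G)] ≥ 2245/18 ≈ 124.722.


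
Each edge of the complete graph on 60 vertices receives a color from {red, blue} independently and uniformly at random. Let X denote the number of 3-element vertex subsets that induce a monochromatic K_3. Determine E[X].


Let X = Σ_S X_S over the C(60, 3) = 34220 subsets S of size 3, where X_S = 1 if the K_3 on S is monochromatic.
For a fixed S, the K_3 on S has C(3, 2) = 3 edges. P[all 3 edges red] = (1/2)^3, and likewise for blue, so P[monochromatic] = 2·(1/2)^3 = 2^{1 − 3} = 1/4.
Summing: E[X] = C(60, 3) · 2^{1 − 3} = 34220 · 1/4 = 8555.
Numerically: E[X] ≈ 8555.0000.

E[X] = C(60,3)·2^(1−C(3,2)) = 8555 ≈ 8555.0000.


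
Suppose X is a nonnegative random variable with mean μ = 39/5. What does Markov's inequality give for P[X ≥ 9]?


μ = E[X] = 39/5, a = 9.
Markov: P[X ≥ 9] ≤ μ/a = (39/5)/9 = 13/15.
Numerically: ≈ 0.8667.
(Since a = 9 > μ = 7.8000, the bound 13/15 is < 1 and informative.)

P[X ≥ 9] ≤ 13/15 ≈ 0.8667.


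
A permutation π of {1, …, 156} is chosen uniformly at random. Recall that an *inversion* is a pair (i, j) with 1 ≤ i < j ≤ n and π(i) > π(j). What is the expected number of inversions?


Write X = Σ X_I over the C(156, 2) = 12090 pairs i < j, with X_I the indicator of one inversion.
There are 12090 indicators.
For each fixed pair i < j, the values π(i) and π(j) are two distinct elements of {1, …, 156} in uniformly random order; by symmetry P[π(i) > π(j)] = 1/2.
By linearity: E[X] = 12090 · (1/2) = C(156, 2) · (1/2) = 12090/2 = 6045 ≈ 6045.000.

E[X] = 6045 = 6045.000.


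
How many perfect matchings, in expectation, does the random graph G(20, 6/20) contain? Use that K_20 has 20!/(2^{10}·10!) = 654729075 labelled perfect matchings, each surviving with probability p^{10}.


K_20 has 20!/(2^{10}·10!) = 654729075 labelled perfect matchings.
For each such perfect matching H, let X_H = 1 if all 10 edges of H are present in G. Then P[X_H = 1] = p^{10} = (3/10)^{10} = 59049/10000000000.
Summing the indicators: E[X] = Σ_H E[X_H] = 654729075 · p^{10} = 654729075 · 59049/10000000000 = 1546443885987/400000000.
Numerically: E[X] ≈ 3.87e+03.

E[X] = 654729075 · (3/10)^{10} = 1546443885987/400000000 ≈ 3.87e+03.


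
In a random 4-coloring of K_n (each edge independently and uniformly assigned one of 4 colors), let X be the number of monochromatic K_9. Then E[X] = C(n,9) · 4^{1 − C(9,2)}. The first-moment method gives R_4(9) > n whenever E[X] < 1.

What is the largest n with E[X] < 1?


We need C(n, 9) · 4^{1 − 36} < 1, i.e. C(n, 9) < 4^{36 − 1} = 1180591620717411303424.
Check values of n near the boundary:
  n = 912: C(912, 9) = 1156095740032081475120; 1156095740032081475120 < 1180591620717411303424? YES
  n = 913: C(913, 9) = 1167605542753639808390; 1167605542753639808390 < 1180591620717411303424? YES
  n = 914: C(914, 9) = 1179217089587653905932; 1179217089587653905932 < 1180591620717411303424? YES
  n = 915: C(915, 9) = 1190931166636537885130; 1190931166636537885130 < 1180591620717411303424? NO
The largest n with C(n, 9) < 1180591620717411303424 is n = 914 (where E[X] = 294804272396913476483/295147905179352825856 ≈ 0.9988). Hence R_4(9) > 914, i.e. R_4(9) ≥ 915.

Largest n = 914; hence R_4(9) > 914.


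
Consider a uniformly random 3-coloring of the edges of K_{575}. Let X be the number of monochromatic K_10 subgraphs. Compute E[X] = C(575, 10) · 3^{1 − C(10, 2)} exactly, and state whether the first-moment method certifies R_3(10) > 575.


E[X] = C(575, 10) · 3^{1 − 45} = 1006325345561406175305 · 3^{−44} = 1006325345561406175305/984770902183611232881.
As a reduced fraction: E[X] = 111813927284600686145/109418989131512359209 ≈ 1.021888.
Is E[X] < 1? NO.
Since E[X] ≥ 1, the first-moment bound is inconclusive at n = 575; it does NOT by itself certify R_3(10) > 575.

E[X] = 111813927284600686145/109418989131512359209 ≈ 1.021888; E[X] ≥ 1; first-moment method inconclusive here.


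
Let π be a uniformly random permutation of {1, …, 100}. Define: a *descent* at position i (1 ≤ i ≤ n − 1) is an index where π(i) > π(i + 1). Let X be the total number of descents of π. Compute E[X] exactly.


Write X = Σ X_I over i = 1, …, 99, with X_I the indicator of one descent.
There are 99 indicators.
For each fixed i, the pair (π(i), π(i+1)) is a uniformly random ordered pair of distinct values from {1, …, 100}; by symmetry P[π(i) > π(i+1)] = 1/2.
By linearity: E[X] = 99 · (1/2) = (100 − 1) · (1/2) = 99/2 ≈ 49.50000.

E[X] = 99/2 = 49.50000.


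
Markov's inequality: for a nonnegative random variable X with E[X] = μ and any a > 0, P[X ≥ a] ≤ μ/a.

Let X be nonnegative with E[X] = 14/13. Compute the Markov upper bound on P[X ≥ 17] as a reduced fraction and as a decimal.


μ = E[X] = 14/13, a = 17.
Markov: P[X ≥ 17] ≤ μ/a = (14/13)/17 = 14/221.
Numerically: ≈ 0.063.
(Since a = 17 > μ = 1.077, the bound 14/221 is < 1 and informative.)

P[X ≥ 17] ≤ 14/221 ≈ 0.063.


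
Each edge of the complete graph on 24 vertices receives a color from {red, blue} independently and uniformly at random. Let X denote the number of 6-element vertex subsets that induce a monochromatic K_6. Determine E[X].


Let X = Σ_S X_S over the C(24, 6) = 134596 subsets S of size 6, where X_S = 1 if the K_6 on S is monochromatic.
For a fixed S, the K_6 on S has C(6, 2) = 15 edges. P[all 15 edges red] = (1/2)^15, and likewise for blue, so P[monochromatic] = 2·(1/2)^15 = 2^{1 − 15} = 1/16384.
By linearity of expectation: E[X] = C(24, 6) · 2^{1 − 15} = 134596 · 1/16384 = 33649/4096.
Numerically: E[X] ≈ 8.215.

E[X] = C(24,6)·2^(1−C(6,2)) = 33649/4096 ≈ 8.215.


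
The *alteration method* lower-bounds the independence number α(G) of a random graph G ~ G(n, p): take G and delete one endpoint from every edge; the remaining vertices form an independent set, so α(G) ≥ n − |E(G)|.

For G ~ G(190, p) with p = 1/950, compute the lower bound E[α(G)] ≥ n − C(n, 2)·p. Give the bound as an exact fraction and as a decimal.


E[|E(G)|] = C(190, 2)·p = 17955 · (1/950) = 189/10.
E[α(G)] ≥ n − E[|E(G)|] = 190 − 189/10 = 1711/10.
Numerically: ≈ 171.10000.
(This is only a lower bound; the true E[α(G)] may be larger.)

E[α(G)] ≥ 1711/10 ≈ 171.10000.


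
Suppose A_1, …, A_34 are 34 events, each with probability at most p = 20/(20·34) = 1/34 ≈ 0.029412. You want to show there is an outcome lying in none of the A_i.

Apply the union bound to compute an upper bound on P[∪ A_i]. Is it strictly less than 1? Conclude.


Union bound: P[∪_{i=1}^{34} A_i] ≤ Σ_i P[A_i] ≤ 34·p = 34·(1/34) = 1.
Numerically: 1 ≈ 1.000000.
Is 1 < 1? NO.
Since the bound 1 is ≥ 1, the union bound is uninformative here; it does NOT by itself certify existence.

34·p = 1 ≈ 1.000000; existence NOT certified by the union bound.


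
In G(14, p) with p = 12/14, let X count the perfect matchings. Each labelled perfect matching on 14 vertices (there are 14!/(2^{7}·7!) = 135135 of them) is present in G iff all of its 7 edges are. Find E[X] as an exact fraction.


K_14 has 14!/(2^{7}·7!) = 135135 labelled perfect matchings.
For each such perfect matching H, let X_H = 1 if all 7 edges of H are present in G. Then P[X_H = 1] = p^{7} = (6/7)^{7} = 279936/823543.
Summing the indicators: E[X] = Σ_H E[X_H] = 135135 · p^{7} = 135135 · 279936/823543 = 5404164480/117649.
Numerically: E[X] ≈ 45935.

E[X] = 135135 · (6/7)^{7} = 5404164480/117649 ≈ 45935.


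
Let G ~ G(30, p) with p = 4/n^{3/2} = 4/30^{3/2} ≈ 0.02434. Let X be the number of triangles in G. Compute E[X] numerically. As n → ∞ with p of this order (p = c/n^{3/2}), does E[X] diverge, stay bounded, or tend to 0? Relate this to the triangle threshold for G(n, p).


Number of potential triangles: C(30, 3) = 4060.
Each occurs with probability p³ ≈ (0.02434)³ ≈ 1.442561e-05.
By linearity: E[X] = C(30, 3)·p³ ≈ 4060 · 1.442561e-05 ≈ 0.0586.
Since α = 3/2 > 1, p = c/n^{3/2} = o(1/n) is below the triangle threshold p ~ 1/n. Asymptotically E[X] ~ (c³/6)·n^{3(1−α)} = (4³/6)·n^{-1.5} → 0, so by Markov's inequality G has no triangles w.h.p.

E[X] ≈ 0.0586; in regime p = Θ(1/n^{3/2}) E[X] tends to 0 (below the triangle threshold p ~ 1/n).


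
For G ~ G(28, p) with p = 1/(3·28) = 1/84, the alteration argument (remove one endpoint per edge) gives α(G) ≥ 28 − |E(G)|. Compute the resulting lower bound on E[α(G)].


E[|E(G)|] = C(28, 2)·p = 378 · (1/84) = 9/2.
E[α(G)] ≥ n − E[|E(G)|] = 28 − 9/2 = 47/2.
Numerically: ≈ 23.50000.
(This is only a lower bound; the true E[α(G)] may be larger.)

E[α(G)] ≥ 47/2 ≈ 23.50000.


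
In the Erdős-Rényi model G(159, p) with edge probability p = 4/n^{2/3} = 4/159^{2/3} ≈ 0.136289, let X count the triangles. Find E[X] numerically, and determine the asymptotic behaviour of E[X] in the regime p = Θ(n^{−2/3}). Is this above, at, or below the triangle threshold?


Number of potential triangles: C(159, 3) = 657359.
Each occurs with probability p³ ≈ (0.136289)³ ≈ 2.53154543e-03.
By linearity: E[X] = C(159, 3)·p³ ≈ 657359 · 2.53154543e-03 ≈ 1664.134172.
Since α = 2/3 < 1, p = c/n^{2/3} ≫ 1/n is above the triangle threshold p ~ 1/n. Asymptotically E[X] ~ (c³/6)·n^{3(1−α)} = (4³/6)·n^{1} → ∞; triangles are abundant w.h.p.

E[X] ≈ 1664.134172; in regime p = Θ(1/n^{2/3}) E[X] diverges (above the triangle threshold p ~ 1/n).


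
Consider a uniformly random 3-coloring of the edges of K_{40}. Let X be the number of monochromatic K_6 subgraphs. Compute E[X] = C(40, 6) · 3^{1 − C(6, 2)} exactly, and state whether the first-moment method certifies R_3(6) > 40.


E[X] = C(40, 6) · 3^{1 − 15} = 3838380 · 3^{−14} = 3838380/4782969.
As a reduced fraction: E[X] = 1279460/1594323 ≈ 0.80251.
Is E[X] < 1? YES.
Since E[X] < 1, there exists a 3-coloring of K_{40} with no monochromatic K_6; hence R_3(6) > 40.

E[X] = 1279460/1594323 ≈ 0.80251; E[X] < 1, so R_3(6) > 40.


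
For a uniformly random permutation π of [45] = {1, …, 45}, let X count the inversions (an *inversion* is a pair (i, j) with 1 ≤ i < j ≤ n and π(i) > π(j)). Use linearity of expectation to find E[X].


Write X = Σ X_I over the C(45, 2) = 990 pairs i < j, with X_I the indicator of one inversion.
There are 990 indicators.
For each fixed pair i < j, the values π(i) and π(j) are two distinct elements of {1, …, 45} in uniformly random order; by symmetry P[π(i) > π(j)] = 1/2.
By linearity: E[X] = 990 · (1/2) = C(45, 2) · (1/2) = 990/2 = 495 ≈ 495.000000.

E[X] = 495 = 495.000000.


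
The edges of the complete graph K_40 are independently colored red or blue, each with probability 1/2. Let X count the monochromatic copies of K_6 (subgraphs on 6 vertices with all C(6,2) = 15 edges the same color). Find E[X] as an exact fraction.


Let X = Σ_S X_S over the C(40, 6) = 3838380 subsets S of size 6, where X_S = 1 if the K_6 on S is monochromatic.
For a fixed S, the K_6 on S has C(6, 2) = 15 edges. P[all 15 edges red] = (1/2)^15, and likewise for blue, so P[monochromatic] = 2·(1/2)^15 = 2^{1 − 15} = 1/16384.
By linearity of expectation: E[X] = C(40, 6) · 2^{1 − 15} = 3838380 · 1/16384 = 959595/4096.
Numerically: E[X] ≈ 234.276123.

E[X] = C(40,6)·2^(1−C(6,2)) = 959595/4096 ≈ 234.276123.


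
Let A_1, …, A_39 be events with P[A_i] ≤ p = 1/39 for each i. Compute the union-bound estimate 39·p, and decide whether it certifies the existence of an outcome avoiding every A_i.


Union bound: P[∪_{i=1}^{39} A_i] ≤ Σ_i P[A_i] ≤ 39·p = 39·(1/39) = 1.
Numerically: 1 ≈ 1.0000000.
Is 1 < 1? NO.
Since the bound 1 is ≥ 1, the union bound is uninformative here; it does NOT by itself certify existence.

39·p = 1 ≈ 1.0000000; existence NOT certified by the union bound.


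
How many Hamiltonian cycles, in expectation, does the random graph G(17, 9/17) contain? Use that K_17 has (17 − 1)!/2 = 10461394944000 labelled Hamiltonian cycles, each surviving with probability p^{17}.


K_17 has (17 − 1)!/2 = 10461394944000 labelled Hamiltonian cycles.
For each such Hamiltonian cycle H, let X_H = 1 if all 17 edges of H are present in G. Then P[X_H = 1] = p^{17} = (9/17)^{17} = 16677181699666569/827240261886336764177.
By linearity of expectation: E[X] = Σ_H E[X_H] = 10461394944000 · p^{17} = 10461394944000 · 16677181699666569/827240261886336764177 = 174466584313061171422427136000/827240261886336764177.
Numerically: E[X] ≈ 2.10902e+08.

E[X] = 10461394944000 · (9/17)^{17} = 174466584313061171422427136000/827240261886336764177 ≈ 2.10902e+08.


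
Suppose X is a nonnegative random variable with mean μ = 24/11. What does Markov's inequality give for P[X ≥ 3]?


μ = E[X] = 24/11, a = 3.
Markov: P[X ≥ 3] ≤ μ/a = (24/11)/3 = 8/11.
Numerically: ≈ 0.72727.
(Since a = 3 > μ = 2.18182, the bound 8/11 is < 1 and informative.)

P[X ≥ 3] ≤ 8/11 ≈ 0.72727.


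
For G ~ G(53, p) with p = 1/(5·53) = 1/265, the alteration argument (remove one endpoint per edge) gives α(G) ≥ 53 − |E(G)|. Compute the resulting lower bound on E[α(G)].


E[|E(G)|] = C(53, 2)·p = 1378 · (1/265) = 26/5.
E[α(G)] ≥ n − E[|E(G)|] = 53 − 26/5 = 239/5.
Numerically: ≈ 47.8000.
(This is only a lower bound; the true E[α(G)] may be larger.)

E[α(G)] ≥ 239/5 ≈ 47.8000.


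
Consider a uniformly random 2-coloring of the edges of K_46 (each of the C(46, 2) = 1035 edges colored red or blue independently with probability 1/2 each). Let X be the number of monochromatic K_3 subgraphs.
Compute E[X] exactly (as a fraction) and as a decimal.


Let X = Σ_S X_S over the C(46, 3) = 15180 subsets S of size 3, where X_S = 1 if the K_3 on S is monochromatic.
For a fixed S, the K_3 on S has C(3, 2) = 3 edges. P[all 3 edges red] = (1/2)^3, and likewise for blue, so P[monochromatic] = 2·(1/2)^3 = 2^{1 − 3} = 1/4.
By linearity: E[X] = C(46, 3) · 2^{1 − 3} = 15180 · 1/4 = 3795.
Numerically: E[X] ≈ 3795.0000.

E[X] = C(46,3)·2^(1−C(3,2)) = 3795 ≈ 3795.0000.


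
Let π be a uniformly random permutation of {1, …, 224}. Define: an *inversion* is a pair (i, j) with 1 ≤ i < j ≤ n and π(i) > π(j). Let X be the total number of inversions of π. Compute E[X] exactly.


Write X = Σ X_I over the C(224, 2) = 24976 pairs i < j, with X_I the indicator of one inversion.
There are 24976 indicators.
For each fixed pair i < j, the values π(i) and π(j) are two distinct elements of {1, …, 224} in uniformly random order; by symmetry P[π(i) > π(j)] = 1/2.
By linearity: E[X] = 24976 · (1/2) = C(224, 2) · (1/2) = 24976/2 = 12488 ≈ 12488.0000.

E[X] = 12488 = 12488.0000.


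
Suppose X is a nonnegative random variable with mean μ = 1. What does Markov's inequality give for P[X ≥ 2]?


μ = E[X] = 1, a = 2.
Markov: P[X ≥ 2] ≤ μ/a = (1)/2 = 1/2.
Numerically: ≈ 0.500.
(Since a = 2 > μ = 1.000, the bound 1/2 is < 1 and informative.)

P[X ≥ 2] ≤ 1/2 ≈ 0.500.


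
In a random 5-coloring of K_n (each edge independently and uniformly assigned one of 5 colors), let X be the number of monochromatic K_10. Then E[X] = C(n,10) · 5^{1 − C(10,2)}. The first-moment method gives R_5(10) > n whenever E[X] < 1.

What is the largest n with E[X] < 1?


We need C(n, 10) · 5^{1 − 45} < 1, i.e. C(n, 10) < 5^{45 − 1} = 5684341886080801486968994140625.
Check values of n near the boundary:
  n = 5388: C(5388, 10) = 5634865093375880654852250419586; 5634865093375880654852250419586 < 5684341886080801486968994140625? YES
  n = 5389: C(5389, 10) = 5645340767466558997768874792926; 5645340767466558997768874792926 < 5684341886080801486968994140625? YES
  n = 5390: C(5390, 10) = 5655833965919099070255434039753; 5655833965919099070255434039753 < 5684341886080801486968994140625? YES
  n = 5391: C(5391, 10) = 5666344714787188828795213697883; 5666344714787188828795213697883 < 5684341886080801486968994140625? YES
  n = 5392: C(5392, 10) = 5676873040158402483252283957448; 5676873040158402483252283957448 < 5684341886080801486968994140625? YES
  n = 5393: C(5393, 10) = 5687418968154238267170642278008; 5687418968154238267170642278008 < 5684341886080801486968994140625? NO
  n = 5394: C(5394, 10) = 5697982524930156243149785372878; 5697982524930156243149785372878 < 5684341886080801486968994140625? NO
  n = 5395: C(5395, 10) = 5708563736675616143322765475706; 5708563736675616143322765475706 < 5684341886080801486968994140625? NO
The largest n with C(n, 10) < 5684341886080801486968994140625 is n = 5392 (where E[X] = 5676873040158402483252283957448/5684341886080801486968994140625 ≈ 0.99869). Hence R_5(10) > 5392, i.e. R_5(10) ≥ 5393.

Largest n = 5392; hence R_5(10) > 5392.


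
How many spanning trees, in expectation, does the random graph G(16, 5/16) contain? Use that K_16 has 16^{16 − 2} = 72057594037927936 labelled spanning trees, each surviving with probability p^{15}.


K_16 has 16^{16 − 2} = 72057594037927936 labelled spanning trees.
For each such spanning tree H, let X_H = 1 if all 15 edges of H are present in G. Then P[X_H = 1] = p^{15} = (5/16)^{15} = 30517578125/1152921504606846976.
By linearity: E[X] = Σ_H E[X_H] = 72057594037927936 · p^{15} = 72057594037927936 · 30517578125/1152921504606846976 = 30517578125/16.
Numerically: E[X] ≈ 1.91e+09.

E[X] = 72057594037927936 · (5/16)^{15} = 30517578125/16 ≈ 1.91e+09.


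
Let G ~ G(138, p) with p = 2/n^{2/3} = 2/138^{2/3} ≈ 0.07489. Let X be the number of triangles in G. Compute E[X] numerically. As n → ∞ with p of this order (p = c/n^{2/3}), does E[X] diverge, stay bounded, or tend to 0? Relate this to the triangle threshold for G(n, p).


Number of potential triangles: C(138, 3) = 428536.
Each occurs with probability p³ ≈ (0.07489)³ ≈ 4.200798e-04.
By linearity: E[X] = C(138, 3)·p³ ≈ 428536 · 4.200798e-04 ≈ 180.0193.
Since α = 2/3 < 1, p = c/n^{2/3} ≫ 1/n is above the triangle threshold p ~ 1/n. Asymptotically E[X] ~ (c³/6)·n^{3(1−α)} = (2³/6)·n^{1} → ∞; triangles are abundant w.h.p.

E[X] ≈ 180.0193; in regime p = Θ(1/n^{2/3}) E[X] diverges (above the triangle threshold p ~ 1/n).


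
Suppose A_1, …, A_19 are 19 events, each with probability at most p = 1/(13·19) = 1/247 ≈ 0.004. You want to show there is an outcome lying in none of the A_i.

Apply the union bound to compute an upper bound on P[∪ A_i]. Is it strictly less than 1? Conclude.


Union bound: P[∪_{i=1}^{19} A_i] ≤ Σ_i P[A_i] ≤ 19·p = 19·(1/247) = 1/13.
Numerically: 1/13 ≈ 0.077.
Is 1/13 < 1? YES.
Since P[∪ A_i] ≤ 1/13 < 1, the complement has P[∩ A_i^c] ≥ 1 − 1/13 = 12/13 > 0, so some outcome avoids every A_i.

19·p = 1/13 ≈ 0.077; existence CERTIFIED by the union bound.


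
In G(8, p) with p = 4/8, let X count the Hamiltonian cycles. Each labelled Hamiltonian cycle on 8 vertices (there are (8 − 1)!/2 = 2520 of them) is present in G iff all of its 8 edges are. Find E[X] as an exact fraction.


K_8 has (8 − 1)!/2 = 2520 labelled Hamiltonian cycles.
For each such Hamiltonian cycle H, let X_H = 1 if all 8 edges of H are present in G. Then P[X_H = 1] = p^{8} = (1/2)^{8} = 1/256.
Summing the indicators: E[X] = Σ_H E[X_H] = 2520 · p^{8} = 2520 · 1/256 = 315/32.
Numerically: E[X] ≈ 9.8438.

E[X] = 2520 · (1/2)^{8} = 315/32 ≈ 9.8438.


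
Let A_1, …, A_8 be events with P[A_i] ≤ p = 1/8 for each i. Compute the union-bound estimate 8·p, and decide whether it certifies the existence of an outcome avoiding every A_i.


Union bound: P[∪_{i=1}^{8} A_i] ≤ Σ_i P[A_i] ≤ 8·p = 8·(1/8) = 1.
Numerically: 1 ≈ 1.0000.
Is 1 < 1? NO.
Since the bound 1 is ≥ 1, the union bound is uninformative here; it does NOT by itself certify existence.

8·p = 1 ≈ 1.0000; existence NOT certified by the union bound.


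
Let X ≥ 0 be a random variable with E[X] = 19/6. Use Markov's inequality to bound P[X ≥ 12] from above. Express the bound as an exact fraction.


μ = E[X] = 19/6, a = 12.
Markov: P[X ≥ 12] ≤ μ/a = (19/6)/12 = 19/72.
Numerically: ≈ 0.263889.
(Since a = 12 > μ = 3.166667, the bound 19/72 is < 1 and informative.)

P[X ≥ 12] ≤ 19/72 ≈ 0.263889.
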